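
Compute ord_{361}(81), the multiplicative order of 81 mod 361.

171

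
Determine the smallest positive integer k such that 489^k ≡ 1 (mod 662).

ord(489) | φ(662) = φ(2)·φ(331) = 1·330 = 330 = 2 · 3 · 5 · 11.
Divisors of 330: 1, 2, 3, 5, 6, 10, 11, 15, 22, 30, 33, 55, 66, 110, 165, 330.
Compute 489^d (mod 662) for the divisors d until we hit 1:
489^1 ≡ 489 (mod 662)
489^2 ≡ 139 (mod 662)
489^3 ≡ 447 (mod 662)
489^5 ≡ 567 (mod 662)
489^6 ≡ 547 (mod 662)
489^10 ≡ 419 (mod 662)
489^11 ≡ 333 (mod 662)
489^15 ≡ 577 (mod 662)
489^22 ≡ 335 (mod 662)
489^30 ≡ 605 (mod 662)
489^33 ≡ 339 (mod 662)
489^55 ≡ 363 (mod 662)
489^66 ≡ 395 (mod 662)
489^110 ≡ 31 (mod 662)
489^165 ≡ 661 (mod 662)
489^330 ≡ 1 (mod 662) ✓
Therefore the multiplicative order of 489 modulo 662 is 330.

330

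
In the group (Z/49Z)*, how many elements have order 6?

2

φ(49) = φ(7^2) = 7·(7−1) = 42 = 2 · 3 · 7.
(Z/49Z)^× is cyclic (|G| = 42); a cyclic group of order m has exactly φ(d) elements of each order d | m, and none otherwise.
6 = 2 · 3 divides 42, and φ(6) = 2.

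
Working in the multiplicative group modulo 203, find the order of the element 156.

84

ord(156) | φ(203) = φ(7·29) = (7−1)·(29−1) = 6·28 = 168 = 2^3 · 3 · 7.
Divisors of 168: 1, 2, 3, 4, 6, 7, 8, 12, 14, 21, 24, 28, 42, 56, 84, 168.
Compute 156^d (mod 203) for the divisors d until we hit 1:
156^1 ≡ 156
156^2 ≡ 179
156^3 ≡ 113
156^4 ≡ 170
156^6 ≡ 183
156^7 ≡ 128
156^8 ≡ 74
156^12 ≡ 197
156^14 ≡ 144
156^21 ≡ 162
156^24 ≡ 36
156^28 ≡ 30
156^42 ≡ 57
156^56 ≡ 88
156^84 ≡ 1
The smallest such exponent is 84, so the order of 156 is 84.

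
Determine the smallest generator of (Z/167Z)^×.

5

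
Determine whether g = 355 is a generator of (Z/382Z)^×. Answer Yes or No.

Yes

φ(382) = φ(2)·φ(191) = 1·190 = 190 = 2 · 5 · 19.
Test 355^(190/q) mod 382 for each prime factor q of 190:
355^95 ≡ 381 (mod 382)  [q = 2: ≢ 1 ✓]
355^38 ≡ 109 (mod 382)  [q = 5: ≢ 1 ✓]
355^10 ≡ 69 (mod 382)  [q = 19: ≢ 1 ✓]
None equal 1, so ord_382(355) = 190: 355 is a primitive root.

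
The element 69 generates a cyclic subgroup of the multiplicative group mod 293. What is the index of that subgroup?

4

ord(69) | φ(293) = 293 − 1 = 292 = 2^2 · 73.
Divisors of 292: 1, 2, 4, 73, 146, 292.
Test each divisor d:
69^1 ≡ 69 (mod 293)
69^2 ≡ 73 (mod 293)
69^4 ≡ 55 (mod 293)
69^73 ≡ 1 (mod 293) ✓
So ord_293(69) = 73, hence |⟨69⟩| = 73.
The index is φ(293) / ord(69) = 292 / 73 = 4.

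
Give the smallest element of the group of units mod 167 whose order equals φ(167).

φ(167) = 167 − 1 = 166 = 2 · 83.
Test candidates g = 2, 3, … against the prime factors q ∈ {2, 83} of φ(167): g is a generator iff g^(166/q) ≢ 1 for every such q.
g = 2: 2^83 ≡ 1 — hits 1, so not a primitive root.
g = 3: 3^83 ≡ 1 — hits 1, so not a primitive root.
g = 4: 4^83 ≡ 1 — hits 1, so not a primitive root.
g = 5: 5^83 ≡ 166; 5^2 ≡ 25 — none is 1, so 5 is a primitive root.
Hence the least primitive root of 167 is 5.

5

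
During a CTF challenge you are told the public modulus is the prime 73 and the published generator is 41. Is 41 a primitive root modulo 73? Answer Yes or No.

φ(73) = 73 − 1 = 72 = 2^3 · 3^2.
It suffices to check that the order of 41 is not a proper divisor of 72: compute 41^(72/q) for q ∈ {2, 3}.
41^36 ≡ 1 (mod 73)  [q = 2: ≡ 1 ✗]
41^24 ≡ 8 (mod 73)  [q = 3: ≢ 1 ✓]
The check at q = 2 fails, so 41 generates a proper subgroup.

No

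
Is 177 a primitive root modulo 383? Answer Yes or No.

φ(383) = 383 − 1 = 382 = 2 · 191.
It suffices to check that the order of 177 is not a proper divisor of 382: compute 177^(382/q) for q ∈ {2, 191}.
177^191 ≡ 382 (mod 383)  [q = 2: ≢ 1 ✓]
177^2 ≡ 306 (mod 383)  [q = 191: ≢ 1 ✓]
None equal 1, so ord_383(177) = 382: 177 is a primitive root.

Yes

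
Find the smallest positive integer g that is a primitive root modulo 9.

2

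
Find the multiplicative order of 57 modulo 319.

10

Since 57 ∈ (Z/319Z)^×, its order divides φ(319) = φ(11·29) = (11−1)·(29−1) = 10·28 = 280 = 2^3 · 5 · 7.
Divisors of 280: 1, 2, 4, 5, 7, 8, 10, 14, 20, 28, 35, 40, 56, 70, 140, 280.
Test each divisor d:
57^1 ≡ 57 (mod 319)
57^2 ≡ 59 (mod 319)
57^4 ≡ 291 (mod 319)
57^5 ≡ 318 (mod 319)
57^7 ≡ 260 (mod 319)
57^8 ≡ 146 (mod 319)
57^10 ≡ 1 (mod 319) ✓
Hence ord(57) = 10.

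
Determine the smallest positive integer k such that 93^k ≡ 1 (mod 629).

72

ord(93) | φ(629) = φ(17·37) = (17−1)·(37−1) = 16·36 = 576 = 2^6 · 3^2.
Divisors of 576: 1, 2, 3, 4, 6, 8, 9, 12, 16, 18, 24, 32, 36, 48, 64, 72, 96, 144, 192, 288, 576.
Compute 93^d (mod 629) for the divisors d until we hit 1:
93^1 ≡ 93 (mod 629)
93^2 ≡ 472 (mod 629)
93^3 ≡ 495 (mod 629)
93^4 ≡ 118 (mod 629)
93^6 ≡ 344 (mod 629)
93^8 ≡ 86 (mod 629)
93^9 ≡ 450 (mod 629)
93^12 ≡ 84 (mod 629)
93^16 ≡ 477 (mod 629)
93^18 ≡ 591 (mod 629)
93^24 ≡ 137 (mod 629)
93^32 ≡ 460 (mod 629)
93^36 ≡ 186 (mod 629)
93^48 ≡ 528 (mod 629)
93^64 ≡ 256 (mod 629)
93^72 ≡ 1 (mod 629) ✓
The smallest such exponent is 72, so the order of 93 is 72.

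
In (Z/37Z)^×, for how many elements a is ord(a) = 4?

2

φ(37) = 37 − 1 = 36 = 2^2 · 3^2.
In a cyclic group of order 36, there are φ(d) elements of order d for each divisor d of 36, and zero for non-divisors.
4 = 2^2 divides 36, and φ(4) = 2.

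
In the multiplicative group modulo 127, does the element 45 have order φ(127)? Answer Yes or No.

Yes

φ(127) = 127 − 1 = 126 = 2 · 3^2 · 7.
Test 45^(126/q) mod 127 for each prime factor q of 126:
45^63 ≡ 126 (mod 127)  [q = 2: ≢ 1 ✓]
45^42 ≡ 19 (mod 127)  [q = 3: ≢ 1 ✓]
45^18 ≡ 8 (mod 127)  [q = 7: ≢ 1 ✓]
All checks pass, so 45 has order 126 and is a primitive root modulo 127.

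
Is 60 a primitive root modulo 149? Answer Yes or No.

Yes

φ(149) = 149 − 1 = 148 = 2^2 · 37.
It suffices to check that the order of 60 is not a proper divisor of 148: compute 60^(148/q) for q ∈ {2, 37}.
60^74 ≡ 148 (mod 149)  [q = 2: ≢ 1 ✓]
60^4 ≡ 129 (mod 149)  [q = 37: ≢ 1 ✓]
None equal 1, so ord_149(60) = 148: 60 is a primitive root.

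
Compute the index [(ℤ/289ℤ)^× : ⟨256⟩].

16

ord(256) | φ(289) = φ(17^2) = 17·(17−1) = 272 = 2^4 · 17.
Divisors of 272: 1, 2, 4, 8, 16, 17, 34, 68, 136, 272.
Test each divisor d:
256^1 ≡ 256 (mod 289)
256^2 ≡ 222 (mod 289)
256^4 ≡ 154 (mod 289)
256^8 ≡ 18 (mod 289)
256^16 ≡ 35 (mod 289)
256^17 ≡ 1 (mod 289) ✓
So ord_289(256) = 17, hence |⟨256⟩| = 17.
Index = |(Z/289Z)^×| / |⟨256⟩| = 272 / 17 = 16.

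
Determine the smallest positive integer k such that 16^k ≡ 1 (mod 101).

25

By Lagrange's theorem, ord_101(16) divides φ(101) = 101 − 1 = 100 = 2^2 · 5^2.
Divisors of 100: 1, 2, 4, 5, 10, 20, 25, 50, 100.
Check 16^d mod 101 for each divisor in increasing order:
16^1 ≡ 16
16^2 ≡ 54
16^4 ≡ 88
16^5 ≡ 95
16^10 ≡ 36
16^20 ≡ 84
16^25 ≡ 1
Hence ord(16) = 25.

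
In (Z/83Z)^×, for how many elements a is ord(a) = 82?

40

φ(83) = 83 − 1 = 82 = 2 · 41.
Since (Z/83Z)^× is cyclic of order 82, the number of elements of order d is φ(d) when d | 82 and 0 otherwise.
82 = 2 · 41 divides 82, and φ(82) = 40.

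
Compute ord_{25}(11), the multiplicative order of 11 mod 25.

ord(11) | φ(25) = φ(5^2) = 5·(5−1) = 20 = 2^2 · 5.
Divisors of 20: 1, 2, 4, 5, 10, 20.
Evaluate successive powers at the divisors of 20:
11^1 ≡ 11 (mod 25)
11^2 ≡ 21 (mod 25)
11^4 ≡ 16 (mod 25)
11^5 ≡ 1 (mod 25) ✓
So ord_25(11) = 5.

5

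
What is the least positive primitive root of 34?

3

φ(34) = φ(2)·φ(17) = 1·16 = 16 = 2^4.
Test candidates g = 2, 3, … against the prime factors q ∈ {2} of φ(34): g is a generator iff g^(16/q) ≢ 1 for every such q.
g = 2: gcd(2, 34) = 2 > 1, not a unit — skip.
g = 3: 3^8 ≡ 33 — none is 1, so 3 is a primitive root.
Hence the least primitive root of 34 is 3.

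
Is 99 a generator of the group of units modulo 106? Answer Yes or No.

φ(106) = φ(2)·φ(53) = 1·52 = 52 = 2^2 · 13.
Test 99^(52/q) mod 106 for each prime factor q of 52:
99^26 ≡ 1 (mod 106)  [q = 2: ≡ 1 ✗]
99^4 ≡ 69 (mod 106)  [q = 13: ≢ 1 ✓]
Since 99^26 ≡ 1, the order of 99 divides 26 < 52, so 99 is not a primitive root.

No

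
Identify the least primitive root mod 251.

6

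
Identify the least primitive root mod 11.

2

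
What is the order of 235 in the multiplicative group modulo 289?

By Lagrange's theorem, ord_289(235) divides φ(289) = φ(17^2) = 17·(17−1) = 272 = 2^4 · 17.
Divisors of 272: 1, 2, 4, 8, 16, 17, 34, 68, 136, 272.
Check 235^d mod 289 for each divisor in increasing order:
235^1 ≡ 235 (mod 289)
235^2 ≡ 26 (mod 289)
235^4 ≡ 98 (mod 289)
235^8 ≡ 67 (mod 289)
235^16 ≡ 154 (mod 289)
235^17 ≡ 65 (mod 289)
235^34 ≡ 179 (mod 289)
235^68 ≡ 251 (mod 289)
235^136 ≡ 288 (mod 289)
235^272 ≡ 1 (mod 289) ✓
Therefore the multiplicative order of 235 modulo 289 is 272.

272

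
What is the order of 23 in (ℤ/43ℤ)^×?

21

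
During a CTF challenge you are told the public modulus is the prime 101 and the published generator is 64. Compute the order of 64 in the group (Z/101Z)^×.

By Lagrange's theorem, ord_101(64) divides φ(101) = 101 − 1 = 100 = 2^2 · 5^2.
Divisors of 100: 1, 2, 4, 5, 10, 20, 25, 50, 100.
Test each divisor d:
64^1 ≡ 64 (mod 101)
64^2 ≡ 56 (mod 101)
64^4 ≡ 5 (mod 101)
64^5 ≡ 17 (mod 101)
64^10 ≡ 87 (mod 101)
64^20 ≡ 95 (mod 101)
64^25 ≡ 100 (mod 101)
64^50 ≡ 1 (mod 101) ✓
Therefore the multiplicative order of 64 modulo 101 is 50.

50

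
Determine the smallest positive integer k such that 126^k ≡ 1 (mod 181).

45

ord(126) | φ(181) = 181 − 1 = 180 = 2^2 · 3^2 · 5.
Divisors of 180: 1, 2, 3, 4, 5, 6, 9, 10, 12, 15, 18, 20, 30, 36, 45, 60, 90, 180.
Evaluate successive powers at the divisors of 180:
126^1 ≡ 126
126^2 ≡ 129
126^3 ≡ 145
126^4 ≡ 170
126^5 ≡ 62
126^6 ≡ 29
126^9 ≡ 42
126^10 ≡ 43
126^12 ≡ 117
126^15 ≡ 132
126^18 ≡ 135
126^20 ≡ 39
126^30 ≡ 48
126^36 ≡ 125
126^45 ≡ 1
Therefore the multiplicative order of 126 modulo 181 is 45.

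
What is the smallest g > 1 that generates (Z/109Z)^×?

φ(109) = 109 − 1 = 108 = 2^2 · 3^3.
Test candidates g = 2, 3, … against the prime factors q ∈ {2, 3} of φ(109): g is a generator iff g^(108/q) ≢ 1 for every such q.
g = 2: 2^54 ≡ 108; 2^36 ≡ 1 — hits 1, so not a primitive root.
g = 3: 3^54 ≡ 1 — hits 1, so not a primitive root.
g = 4: 4^54 ≡ 1 — hits 1, so not a primitive root.
g = 5: 5^54 ≡ 1 — hits 1, so not a primitive root.
g = 6: 6^54 ≡ 108; 6^36 ≡ 63 — none is 1, so 6 is a primitive root.
So 6 is the smallest generator of (Z/109Z)^×.

6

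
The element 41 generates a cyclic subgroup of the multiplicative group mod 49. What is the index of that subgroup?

ord(41) | φ(49) = φ(7^2) = 7·(7−1) = 42 = 2 · 3 · 7.
Divisors of 42: 1, 2, 3, 6, 7, 14, 21, 42.
Compute 41^d (mod 49) for the divisors d until we hit 1:
41^1 ≡ 41 (mod 49)
41^2 ≡ 15 (mod 49)
41^3 ≡ 27 (mod 49)
41^6 ≡ 43 (mod 49)
41^7 ≡ 48 (mod 49)
41^14 ≡ 1 (mod 49) ✓
The order of 41 is 14, so the subgroup it generates has 14 elements.
Index = |(Z/49Z)^×| / |⟨41⟩| = 42 / 14 = 3.

3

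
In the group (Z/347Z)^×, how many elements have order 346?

φ(347) = 347 − 1 = 346 = 2 · 173.
In a cyclic group of order 346, there are φ(d) elements of order d for each divisor d of 346, and zero for non-divisors.
346 = 2 · 173 divides 346, and φ(346) = 172.

172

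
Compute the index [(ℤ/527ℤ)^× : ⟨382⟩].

ord(382) | φ(527) = φ(17·31) = (17−1)·(31−1) = 16·30 = 480 = 2^5 · 3 · 5.
Divisors of 480: 1, 2, 3, 4, 5, 6, 8, 10, 12, 15, 16, 20, 24, 30, 32, 40, 48, 60, 80, 96, 120, 160, 240, 480.
Check 382^d mod 527 for each divisor in increasing order:
382^1 ≡ 382 (mod 527)
382^2 ≡ 472 (mod 527)
382^3 ≡ 70 (mod 527)
382^4 ≡ 390 (mod 527)
382^5 ≡ 366 (mod 527)
382^6 ≡ 157 (mod 527)
382^8 ≡ 324 (mod 527)
382^10 ≡ 98 (mod 527)
382^12 ≡ 407 (mod 527)
382^15 ≡ 32 (mod 527)
382^16 ≡ 103 (mod 527)
382^20 ≡ 118 (mod 527)
382^24 ≡ 171 (mod 527)
382^30 ≡ 497 (mod 527)
382^32 ≡ 69 (mod 527)
382^40 ≡ 222 (mod 527)
382^48 ≡ 256 (mod 527)
382^60 ≡ 373 (mod 527)
382^80 ≡ 273 (mod 527)
382^96 ≡ 188 (mod 527)
382^120 ≡ 1 (mod 527) ✓
The order of 382 is 120, so the subgroup it generates has 120 elements.
Index = |(Z/527Z)^×| / |⟨382⟩| = 480 / 120 = 4.

4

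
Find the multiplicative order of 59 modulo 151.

5

The order of 59 must divide φ(151) = 151 − 1 = 150 = 2 · 3 · 5^2.
Divisors of 150: 1, 2, 3, 5, 6, 10, 15, 25, 30, 50, 75, 150.
Test each divisor d:
59^1 ≡ 59
59^2 ≡ 8
59^3 ≡ 19
59^5 ≡ 1
Therefore the multiplicative order of 59 modulo 151 is 5.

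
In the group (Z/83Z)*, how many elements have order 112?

0

φ(83) = 83 − 1 = 82 = 2 · 41.
In a cyclic group of order 82, there are φ(d) elements of order d for each divisor d of 82, and zero for non-divisors.
112 does not divide 82, so no element of (Z/83Z)^× has order 112.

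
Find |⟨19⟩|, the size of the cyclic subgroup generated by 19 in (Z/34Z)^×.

ord(19) | φ(34) = φ(2)·φ(17) = 1·16 = 16 = 2^4.
Divisors of 16: 1, 2, 4, 8, 16.
Check 19^d mod 34 for each divisor in increasing order:
19^1 ≡ 19 (mod 34)
19^2 ≡ 21 (mod 34)
19^4 ≡ 33 (mod 34)
19^8 ≡ 1 (mod 34) ✓
The smallest such exponent is 8, so the order of 19 is 8.

8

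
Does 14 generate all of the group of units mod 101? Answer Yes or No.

No

φ(101) = 101 − 1 = 100 = 2^2 · 5^2.
14 is a primitive root mod 101 iff 14^(φ(101)/q) ≢ 1 for every prime q | φ(101), i.e. q ∈ {2, 5}.
14^50 ≡ 1 (mod 101)  [q = 2: ≡ 1 ✗]
14^20 ≡ 1 (mod 101)  [q = 5: ≡ 1 ✗]
14^50 ≡ 1 shows ord(14) | 50, strictly less than φ(101); not a primitive root.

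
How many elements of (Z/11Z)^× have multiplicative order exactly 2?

1

φ(11) = 11 − 1 = 10 = 2 · 5.
Since (Z/11Z)^× is cyclic of order 10, the number of elements of order d is φ(d) when d | 10 and 0 otherwise.
2 | 10, and φ(2) = 2 − 1 = 1.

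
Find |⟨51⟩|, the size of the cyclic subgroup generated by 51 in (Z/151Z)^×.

Since 51 ∈ (Z/151Z)^×, its order divides φ(151) = 151 − 1 = 150 = 2 · 3 · 5^2.
Divisors of 150: 1, 2, 3, 5, 6, 10, 15, 25, 30, 50, 75, 150.
Evaluate successive powers at the divisors of 150:
51^1 ≡ 51 (mod 151)
51^2 ≡ 34 (mod 151)
51^3 ≡ 73 (mod 151)
51^5 ≡ 66 (mod 151)
51^6 ≡ 44 (mod 151)
51^10 ≡ 128 (mod 151)
51^15 ≡ 143 (mod 151)
51^25 ≡ 33 (mod 151)
51^30 ≡ 64 (mod 151)
51^50 ≡ 32 (mod 151)
51^75 ≡ 150 (mod 151)
51^150 ≡ 1 (mod 151) ✓
So ord_151(51) = 150.

150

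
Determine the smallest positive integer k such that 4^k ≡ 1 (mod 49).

21

By Lagrange's theorem, ord_49(4) divides φ(49) = φ(7^2) = 7·(7−1) = 42 = 2 · 3 · 7.
Divisors of 42: 1, 2, 3, 6, 7, 14, 21, 42.
Check 4^d mod 49 for each divisor in increasing order:
4^1 ≡ 4
4^2 ≡ 16
4^3 ≡ 15
4^6 ≡ 29
4^7 ≡ 18
4^14 ≡ 30
4^21 ≡ 1
Hence ord(4) = 21.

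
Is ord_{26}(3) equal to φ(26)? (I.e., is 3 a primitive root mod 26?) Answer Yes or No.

φ(26) = φ(2)·φ(13) = 1·12 = 12 = 2^2 · 3.
An element g generates (Z/26Z)^× iff g^(12/q) ≢ 1 (mod 26) for each prime q ∈ {2, 3}.
3^6 ≡ 1 (mod 26)  [q = 2: ≡ 1 ✗]
3^4 ≡ 3 (mod 26)  [q = 3: ≢ 1 ✓]
Since 3^6 ≡ 1, the order of 3 divides 6 < 12, so 3 is not a primitive root.

No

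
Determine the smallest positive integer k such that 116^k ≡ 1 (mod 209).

ord(116) | φ(209) = φ(11·19) = (11−1)·(19−1) = 10·18 = 180 = 2^2 · 3^2 · 5.
Divisors of 180: 1, 2, 3, 4, 5, 6, 9, 10, 12, 15, 18, 20, 30, 36, 45, 60, 90, 180.
Compute 116^d (mod 209) for the divisors d until we hit 1:
116^1 ≡ 116 (mod 209)
116^2 ≡ 80 (mod 209)
116^3 ≡ 84 (mod 209)
116^4 ≡ 130 (mod 209)
116^5 ≡ 32 (mod 209)
116^6 ≡ 159 (mod 209)
116^9 ≡ 189 (mod 209)
116^10 ≡ 188 (mod 209)
116^12 ≡ 201 (mod 209)
116^15 ≡ 164 (mod 209)
116^18 ≡ 191 (mod 209)
116^20 ≡ 23 (mod 209)
116^30 ≡ 144 (mod 209)
116^36 ≡ 115 (mod 209)
116^45 ≡ 208 (mod 209)
116^60 ≡ 45 (mod 209)
116^90 ≡ 1 (mod 209) ✓
Hence ord(116) = 90.

90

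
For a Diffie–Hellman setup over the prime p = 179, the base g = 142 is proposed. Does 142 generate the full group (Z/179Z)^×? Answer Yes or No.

φ(179) = 179 − 1 = 178 = 2 · 89.
142 is a primitive root mod 179 iff 142^(φ(179)/q) ≢ 1 for every prime q | φ(179), i.e. q ∈ {2, 89}.
142^89 ≡ 1 (mod 179)  [q = 2: ≡ 1 ✗]
142^2 ≡ 116 (mod 179)  [q = 89: ≢ 1 ✓]
The check at q = 2 fails, so 142 generates a proper subgroup.

No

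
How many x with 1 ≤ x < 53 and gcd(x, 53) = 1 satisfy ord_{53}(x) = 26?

12

φ(53) = 53 − 1 = 52 = 2^2 · 13.
Since (Z/53Z)^× is cyclic of order 52, the number of elements of order d is φ(d) when d | 52 and 0 otherwise.
26 = 2 · 13 divides 52, and φ(26) = 12.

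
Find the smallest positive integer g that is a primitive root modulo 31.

3

φ(31) = 31 − 1 = 30 = 2 · 3 · 5.
g is a primitive root iff g^(30/q) ≢ 1 (mod 31) for each prime q ∈ {2, 3, 5}.
g = 2: 2^15 ≡ 1 — hits 1, so not a primitive root.
g = 3: 3^15 ≡ 30; 3^10 ≡ 25; 3^6 ≡ 16 — none is 1, so 3 is a primitive root.
Hence the least primitive root of 31 is 3.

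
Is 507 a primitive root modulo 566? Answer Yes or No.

Yes

φ(566) = φ(2)·φ(283) = 1·282 = 282 = 2 · 3 · 47.
An element g generates (Z/566Z)^× iff g^(282/q) ≢ 1 (mod 566) for each prime q ∈ {2, 3, 47}.
507^141 ≡ 565 (mod 566)  [q = 2: ≢ 1 ✓]
507^94 ≡ 327 (mod 566)  [q = 3: ≢ 1 ✓]
507^6 ≡ 15 (mod 566)  [q = 47: ≢ 1 ✓]
None equal 1, so ord_566(507) = 282: 507 is a primitive root.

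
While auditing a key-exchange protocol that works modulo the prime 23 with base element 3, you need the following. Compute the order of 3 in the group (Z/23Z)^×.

By Lagrange's theorem, ord_23(3) divides φ(23) = 23 − 1 = 22 = 2 · 11.
Divisors of 22: 1, 2, 11, 22.
Compute 3^d (mod 23) for the divisors d until we hit 1:
3^1 ≡ 3 (mod 23)
3^2 ≡ 9 (mod 23)
3^11 ≡ 1 (mod 23) ✓
So ord_23(3) = 11.

11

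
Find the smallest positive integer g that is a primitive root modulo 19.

φ(19) = 19 − 1 = 18 = 2 · 3^2.
g is a primitive root iff g^(18/q) ≢ 1 (mod 19) for each prime q ∈ {2, 3}.
g = 2: 2^9 ≡ 18; 2^6 ≡ 7 — none is 1, so 2 is a primitive root.
So 2 is the smallest generator of (Z/19Z)^×.

2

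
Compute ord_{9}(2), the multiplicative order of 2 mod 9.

6

By Lagrange's theorem, ord_9(2) divides φ(9) = φ(3^2) = 3·(3−1) = 6 = 2 · 3.
Divisors of 6: 1, 2, 3, 6.
Compute 2^d (mod 9) for the divisors d until we hit 1:
2^1 ≡ 2
2^2 ≡ 4
2^3 ≡ 8
2^6 ≡ 1
Therefore the multiplicative order of 2 modulo 9 is 6.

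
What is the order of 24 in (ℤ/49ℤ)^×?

42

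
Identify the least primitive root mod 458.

7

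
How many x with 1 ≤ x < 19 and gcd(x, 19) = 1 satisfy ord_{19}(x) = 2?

1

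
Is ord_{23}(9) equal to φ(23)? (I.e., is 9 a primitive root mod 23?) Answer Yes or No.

φ(23) = 23 − 1 = 22 = 2 · 11.
9 is a primitive root mod 23 iff 9^(φ(23)/q) ≢ 1 for every prime q | φ(23), i.e. q ∈ {2, 11}.
9^11 ≡ 1 (mod 23)  [q = 2: ≡ 1 ✗]
9^2 ≡ 12 (mod 23)  [q = 11: ≢ 1 ✓]
The check at q = 2 fails, so 9 generates a proper subgroup.

No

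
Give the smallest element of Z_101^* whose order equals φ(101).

2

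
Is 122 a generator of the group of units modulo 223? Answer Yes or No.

Yes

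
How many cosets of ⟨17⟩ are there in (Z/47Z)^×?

2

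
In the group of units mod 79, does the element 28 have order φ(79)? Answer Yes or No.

Yes

φ(79) = 79 − 1 = 78 = 2 · 3 · 13.
An element g generates (Z/79Z)^× iff g^(78/q) ≢ 1 (mod 79) for each prime q ∈ {2, 3, 13}.
28^39 ≡ 78 (mod 79)  [q = 2: ≢ 1 ✓]
28^26 ≡ 23 (mod 79)  [q = 3: ≢ 1 ✓]
28^6 ≡ 21 (mod 79)  [q = 13: ≢ 1 ✓]
Every test exponent gives a nontrivial residue, hence 28 generates the full group.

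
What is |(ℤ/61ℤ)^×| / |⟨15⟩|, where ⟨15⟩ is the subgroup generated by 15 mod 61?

4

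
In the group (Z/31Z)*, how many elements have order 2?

1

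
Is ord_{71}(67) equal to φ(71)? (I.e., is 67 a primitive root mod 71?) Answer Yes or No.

φ(71) = 71 − 1 = 70 = 2 · 5 · 7.
Test 67^(70/q) mod 71 for each prime factor q of 70:
67^35 ≡ 70 (mod 71)  [q = 2: ≢ 1 ✓]
67^14 ≡ 5 (mod 71)  [q = 5: ≢ 1 ✓]
67^10 ≡ 48 (mod 71)  [q = 7: ≢ 1 ✓]
None equal 1, so ord_71(67) = 70: 67 is a primitive root.

Yes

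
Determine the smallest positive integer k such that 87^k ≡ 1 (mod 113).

56

The order of 87 must divide φ(113) = 113 − 1 = 112 = 2^4 · 7.
Divisors of 112: 1, 2, 4, 7, 8, 14, 16, 28, 56, 112.
Evaluate successive powers at the divisors of 112:
87^1 ≡ 87
87^2 ≡ 111
87^4 ≡ 4
87^7 ≡ 95
87^8 ≡ 16
87^14 ≡ 98
87^16 ≡ 30
87^28 ≡ 112
87^56 ≡ 1
So ord_113(87) = 56.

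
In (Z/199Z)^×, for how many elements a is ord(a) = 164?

0

φ(199) = 199 − 1 = 198 = 2 · 3^2 · 11.
(Z/199Z)^× is cyclic (|G| = 198); a cyclic group of order m has exactly φ(d) elements of each order d | m, and none otherwise.
Since 164 ∤ 198, the count is 0.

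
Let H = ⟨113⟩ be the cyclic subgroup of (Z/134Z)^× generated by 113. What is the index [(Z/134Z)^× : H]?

Since 113 ∈ (Z/134Z)^×, its order divides φ(134) = φ(2)·φ(67) = 1·66 = 66 = 2 · 3 · 11.
Divisors of 66: 1, 2, 3, 6, 11, 22, 33, 66.
Compute 113^d (mod 134) for the divisors d until we hit 1:
113^1 ≡ 113 (mod 134)
113^2 ≡ 39 (mod 134)
113^3 ≡ 119 (mod 134)
113^6 ≡ 91 (mod 134)
113^11 ≡ 97 (mod 134)
113^22 ≡ 29 (mod 134)
113^33 ≡ 133 (mod 134)
113^66 ≡ 1 (mod 134) ✓
Thus |⟨113⟩| = ord(113) = 66.
The index is φ(134) / ord(113) = 66 / 66 = 1.

1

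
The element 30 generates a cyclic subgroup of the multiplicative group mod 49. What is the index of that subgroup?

14

ord(30) | φ(49) = φ(7^2) = 7·(7−1) = 42 = 2 · 3 · 7.
Divisors of 42: 1, 2, 3, 6, 7, 14, 21, 42.
Evaluate successive powers at the divisors of 42:
30^1 ≡ 30 (mod 49)
30^2 ≡ 18 (mod 49)
30^3 ≡ 1 (mod 49) ✓
The order of 30 is 3, so the subgroup it generates has 3 elements.
The index is φ(49) / ord(30) = 42 / 3 = 14.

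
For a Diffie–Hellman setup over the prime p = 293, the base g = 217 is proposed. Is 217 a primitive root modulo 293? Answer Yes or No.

Yes

φ(293) = 293 − 1 = 292 = 2^2 · 73.
217 is a primitive root mod 293 iff 217^(φ(293)/q) ≢ 1 for every prime q | φ(293), i.e. q ∈ {2, 73}.
217^146 ≡ 292 (mod 293)  [q = 2: ≢ 1 ✓]
217^4 ≡ 24 (mod 293)  [q = 73: ≢ 1 ✓]
All checks pass, so 217 has order 292 and is a primitive root modulo 293.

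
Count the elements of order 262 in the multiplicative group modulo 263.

φ(263) = 263 − 1 = 262 = 2 · 131.
In a cyclic group of order 262, there are φ(d) elements of order d for each divisor d of 262, and zero for non-divisors.
262 = 2 · 131 divides 262, and φ(262) = 130.

130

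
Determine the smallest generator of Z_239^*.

φ(239) = 239 − 1 = 238 = 2 · 7 · 17.
g is a primitive root iff g^(238/q) ≢ 1 (mod 239) for each prime q ∈ {2, 7, 17}.
g = 2: 2^119 ≡ 1 — hits 1, so not a primitive root.
g = 3: 3^119 ≡ 1 — hits 1, so not a primitive root.
g = 4: 4^119 ≡ 1 — hits 1, so not a primitive root.
g = 5: 5^119 ≡ 1 — hits 1, so not a primitive root.
g = 6: 6^119 ≡ 1 — hits 1, so not a primitive root.
g = 7: 7^119 ≡ 238; 7^34 ≡ 24; 7^14 ≡ 211 — none is 1, so 7 is a primitive root.
Hence the least primitive root of 239 is 7.

7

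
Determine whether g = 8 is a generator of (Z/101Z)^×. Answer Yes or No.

Yes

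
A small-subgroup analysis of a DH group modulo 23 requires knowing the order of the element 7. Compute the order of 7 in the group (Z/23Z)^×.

Since 7 ∈ (Z/23Z)^×, its order divides φ(23) = 23 − 1 = 22 = 2 · 11.
Divisors of 22: 1, 2, 11, 22.
Test each divisor d:
7^1 ≡ 7 (mod 23)
7^2 ≡ 3 (mod 23)
7^11 ≡ 22 (mod 23)
7^22 ≡ 1 (mod 23) ✓
So ord_23(7) = 22.

22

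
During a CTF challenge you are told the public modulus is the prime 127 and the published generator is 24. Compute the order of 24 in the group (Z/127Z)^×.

By Lagrange's theorem, ord_127(24) divides φ(127) = 127 − 1 = 126 = 2 · 3^2 · 7.
Divisors of 126: 1, 2, 3, 6, 7, 9, 14, 18, 21, 42, 63, 126.
Compute 24^d (mod 127) for the divisors d until we hit 1:
24^1 ≡ 24 (mod 127)
24^2 ≡ 68 (mod 127)
24^3 ≡ 108 (mod 127)
24^6 ≡ 107 (mod 127)
24^7 ≡ 28 (mod 127)
24^9 ≡ 126 (mod 127)
24^14 ≡ 22 (mod 127)
24^18 ≡ 1 (mod 127) ✓
The smallest such exponent is 18, so the order of 24 is 18.

18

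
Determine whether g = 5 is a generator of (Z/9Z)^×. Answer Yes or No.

Yes

φ(9) = φ(3^2) = 3·(3−1) = 6 = 2 · 3.
An element g generates (Z/9Z)^× iff g^(6/q) ≢ 1 (mod 9) for each prime q ∈ {2, 3}.
5^3 ≡ 8 (mod 9)  [q = 2: ≢ 1 ✓]
5^2 ≡ 7 (mod 9)  [q = 3: ≢ 1 ✓]
Every test exponent gives a nontrivial residue, hence 5 generates the full group.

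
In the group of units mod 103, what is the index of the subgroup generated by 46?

34

ord(46) | φ(103) = 103 − 1 = 102 = 2 · 3 · 17.
Divisors of 102: 1, 2, 3, 6, 17, 34, 51, 102.
Evaluate successive powers at the divisors of 102:
46^1 ≡ 46 (mod 103)
46^2 ≡ 56 (mod 103)
46^3 ≡ 1 (mod 103) ✓
The order of 46 is 3, so the subgroup it generates has 3 elements.
The index is φ(103) / ord(46) = 102 / 3 = 34.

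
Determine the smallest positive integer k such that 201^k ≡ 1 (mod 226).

56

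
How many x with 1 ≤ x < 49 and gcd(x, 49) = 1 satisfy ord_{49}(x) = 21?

12

φ(49) = φ(7^2) = 7·(7−1) = 42 = 2 · 3 · 7.
Since (Z/49Z)^× is cyclic of order 42, the number of elements of order d is φ(d) when d | 42 and 0 otherwise.
21 = 3 · 7 divides 42, and φ(21) = 12.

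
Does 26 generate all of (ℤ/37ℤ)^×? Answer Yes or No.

No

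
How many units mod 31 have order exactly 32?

0

φ(31) = 31 − 1 = 30 = 2 · 3 · 5.
In a cyclic group of order 30, there are φ(d) elements of order d for each divisor d of 30, and zero for non-divisors.
Here 30 is not a multiple of 32, so there are no elements of order 32.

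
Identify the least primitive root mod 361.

2

φ(361) = φ(19^2) = 19·(19−1) = 342 = 2 · 3^2 · 19.
g is a primitive root iff g^(342/q) ≢ 1 (mod 361) for each prime q ∈ {2, 3, 19}.
g = 2: 2^171 ≡ 360; 2^114 ≡ 292; 2^18 ≡ 58 — none is 1, so 2 is a primitive root.
Hence the least primitive root of 361 is 2.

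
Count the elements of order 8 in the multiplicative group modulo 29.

0

φ(29) = 29 − 1 = 28 = 2^2 · 7.
Since (Z/29Z)^× is cyclic of order 28, the number of elements of order d is φ(d) when d | 28 and 0 otherwise.
Here 28 is not a multiple of 8, so there are no elements of order 8.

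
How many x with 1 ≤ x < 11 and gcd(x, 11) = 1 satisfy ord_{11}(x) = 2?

φ(11) = 11 − 1 = 10 = 2 · 5.
Since (Z/11Z)^× is cyclic of order 10, the number of elements of order d is φ(d) when d | 10 and 0 otherwise.
2 | 10, and φ(2) = 2 − 1 = 1.

1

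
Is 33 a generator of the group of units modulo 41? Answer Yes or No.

No

φ(41) = 41 − 1 = 40 = 2^3 · 5.
It suffices to check that the order of 33 is not a proper divisor of 40: compute 33^(40/q) for q ∈ {2, 5}.
33^20 ≡ 1 (mod 41)  [q = 2: ≡ 1 ✗]
33^8 ≡ 16 (mod 41)  [q = 5: ≢ 1 ✓]
33^20 ≡ 1 shows ord(33) | 20, strictly less than φ(41); not a primitive root.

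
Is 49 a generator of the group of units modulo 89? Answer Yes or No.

No

φ(89) = 89 − 1 = 88 = 2^3 · 11.
An element g generates (Z/89Z)^× iff g^(88/q) ≢ 1 (mod 89) for each prime q ∈ {2, 11}.
49^44 ≡ 1 (mod 89)  [q = 2: ≡ 1 ✗]
49^8 ≡ 16 (mod 89)  [q = 11: ≢ 1 ✓]
49^44 ≡ 1 shows ord(49) | 44, strictly less than φ(89); not a primitive root.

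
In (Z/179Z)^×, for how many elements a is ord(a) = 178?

φ(179) = 179 − 1 = 178 = 2 · 89.
In a cyclic group of order 178, there are φ(d) elements of order d for each divisor d of 178, and zero for non-divisors.
178 = 2 · 89 divides 178, and φ(178) = 88.

88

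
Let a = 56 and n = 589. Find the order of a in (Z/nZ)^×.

Since 56 ∈ (Z/589Z)^×, its order divides φ(589) = φ(19·31) = (19−1)·(31−1) = 18·30 = 540 = 2^2 · 3^3 · 5.
Divisors of 540: 1, 2, 3, 4, 5, 6, 9, 10, 12, 15, 18, 20, 27, 30, 36, 45, 54, 60, 90, 108, 135, 180, 270, 540.
Test each divisor d:
56^1 ≡ 56 (mod 589)
56^2 ≡ 191 (mod 589)
56^3 ≡ 94 (mod 589)
56^4 ≡ 552 (mod 589)
56^5 ≡ 284 (mod 589)
56^6 ≡ 1 (mod 589) ✓
Therefore the multiplicative order of 56 modulo 589 is 6.

6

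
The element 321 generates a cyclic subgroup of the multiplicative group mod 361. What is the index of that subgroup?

The order of 321 must divide φ(361) = φ(19^2) = 19·(19−1) = 342 = 2 · 3^2 · 19.
Divisors of 342: 1, 2, 3, 6, 9, 18, 19, 38, 57, 114, 171, 342.
Check 321^d mod 361 for each divisor in increasing order:
321^1 ≡ 321
321^2 ≡ 156
321^3 ≡ 258
321^6 ≡ 140
321^9 ≡ 20
321^18 ≡ 39
321^19 ≡ 245
321^38 ≡ 99
321^57 ≡ 68
321^114 ≡ 292
321^171 ≡ 1
Thus |⟨321⟩| = ord(321) = 171.
[(Z/361Z)^× : ⟨321⟩] = 342/171 = 2.

2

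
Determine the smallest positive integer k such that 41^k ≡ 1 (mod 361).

342

The order of 41 must divide φ(361) = φ(19^2) = 19·(19−1) = 342 = 2 · 3^2 · 19.
Divisors of 342: 1, 2, 3, 6, 9, 18, 19, 38, 57, 114, 171, 342.
Evaluate successive powers at the divisors of 342:
41^1 ≡ 41
41^2 ≡ 237
41^3 ≡ 331
41^6 ≡ 178
41^9 ≡ 75
41^18 ≡ 210
41^19 ≡ 307
41^38 ≡ 28
41^57 ≡ 293
41^114 ≡ 292
41^171 ≡ 360
41^342 ≡ 1
Hence ord(41) = 342.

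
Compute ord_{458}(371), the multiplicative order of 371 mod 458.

228

By Lagrange's theorem, ord_458(371) divides φ(458) = φ(2)·φ(229) = 1·228 = 228 = 2^2 · 3 · 19.
Divisors of 228: 1, 2, 3, 4, 6, 12, 19, 38, 57, 76, 114, 228.
Check 371^d mod 458 for each divisor in increasing order:
371^1 ≡ 371 (mod 458)
371^2 ≡ 241 (mod 458)
371^3 ≡ 101 (mod 458)
371^4 ≡ 373 (mod 458)
371^6 ≡ 125 (mod 458)
371^12 ≡ 53 (mod 458)
371^19 ≡ 247 (mod 458)
371^38 ≡ 95 (mod 458)
371^57 ≡ 107 (mod 458)
371^76 ≡ 323 (mod 458)
371^114 ≡ 457 (mod 458)
371^228 ≡ 1 (mod 458) ✓
Hence ord(371) = 228.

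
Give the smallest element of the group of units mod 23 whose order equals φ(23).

φ(23) = 23 − 1 = 22 = 2 · 11.
g is a primitive root iff g^(22/q) ≢ 1 (mod 23) for each prime q ∈ {2, 11}.
g = 2: 2^11 ≡ 1 — hits 1, so not a primitive root.
g = 3: 3^11 ≡ 1 — hits 1, so not a primitive root.
g = 4: 4^11 ≡ 1 — hits 1, so not a primitive root.
g = 5: 5^11 ≡ 22; 5^2 ≡ 2 — none is 1, so 5 is a primitive root.
Hence the least primitive root of 23 is 5.

5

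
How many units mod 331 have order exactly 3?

φ(331) = 331 − 1 = 330 = 2 · 3 · 5 · 11.
In a cyclic group of order 330, there are φ(d) elements of order d for each divisor d of 330, and zero for non-divisors.
3 | 330, and φ(3) = 3 − 1 = 2.

2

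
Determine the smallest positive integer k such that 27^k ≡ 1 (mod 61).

10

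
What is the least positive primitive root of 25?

φ(25) = φ(5^2) = 5·(5−1) = 20 = 2^2 · 5.
Test candidates g = 2, 3, … against the prime factors q ∈ {2, 5} of φ(25): g is a generator iff g^(20/q) ≢ 1 for every such q.
g = 2: 2^10 ≡ 24; 2^4 ≡ 16 — none is 1, so 2 is a primitive root.
The smallest primitive root modulo 25 is 2.

2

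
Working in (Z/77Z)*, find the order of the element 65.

ord(65) | φ(77) = φ(7·11) = (7−1)·(11−1) = 6·10 = 60 = 2^2 · 3 · 5.
Divisors of 60: 1, 2, 3, 4, 5, 6, 10, 12, 15, 20, 30, 60.
Test each divisor d:
65^1 ≡ 65 (mod 77)
65^2 ≡ 67 (mod 77)
65^3 ≡ 43 (mod 77)
65^4 ≡ 23 (mod 77)
65^5 ≡ 32 (mod 77)
65^6 ≡ 1 (mod 77) ✓
Hence ord(65) = 6.

6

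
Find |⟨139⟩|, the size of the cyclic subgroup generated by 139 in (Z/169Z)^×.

The order of 139 must divide φ(169) = φ(13^2) = 13·(13−1) = 156 = 2^2 · 3 · 13.
Divisors of 156: 1, 2, 3, 4, 6, 12, 13, 26, 39, 52, 78, 156.
Compute 139^d (mod 169) for the divisors d until we hit 1:
139^1 ≡ 139 (mod 169)
139^2 ≡ 55 (mod 169)
139^3 ≡ 40 (mod 169)
139^4 ≡ 152 (mod 169)
139^6 ≡ 79 (mod 169)
139^12 ≡ 157 (mod 169)
139^13 ≡ 22 (mod 169)
139^26 ≡ 146 (mod 169)
139^39 ≡ 1 (mod 169) ✓
So ord_169(139) = 39.

39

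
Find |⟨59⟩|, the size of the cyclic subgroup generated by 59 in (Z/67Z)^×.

11

By Lagrange's theorem, ord_67(59) divides φ(67) = 67 − 1 = 66 = 2 · 3 · 11.
Divisors of 66: 1, 2, 3, 6, 11, 22, 33, 66.
Evaluate successive powers at the divisors of 66:
59^1 ≡ 59
59^2 ≡ 64
59^3 ≡ 24
59^6 ≡ 40
59^11 ≡ 1
Hence ord(59) = 11.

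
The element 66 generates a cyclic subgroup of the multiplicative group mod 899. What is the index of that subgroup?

6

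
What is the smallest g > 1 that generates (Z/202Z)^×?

3

φ(202) = φ(2)·φ(101) = 1·100 = 100 = 2^2 · 5^2.
g is a primitive root iff g^(100/q) ≢ 1 (mod 202) for each prime q ∈ {2, 5}.
g = 2: gcd(2, 202) = 2 > 1, not a unit — skip.
g = 3: 3^50 ≡ 201; 3^20 ≡ 185 — none is 1, so 3 is a primitive root.
Hence the least primitive root of 202 is 3.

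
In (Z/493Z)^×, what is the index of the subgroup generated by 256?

64

By Lagrange's theorem, ord_493(256) divides φ(493) = φ(17·29) = (17−1)·(29−1) = 16·28 = 448 = 2^6 · 7.
Divisors of 448: 1, 2, 4, 7, 8, 14, 16, 28, 32, 56, 64, 112, 224, 448.
Evaluate successive powers at the divisors of 448:
256^1 ≡ 256
256^2 ≡ 460
256^4 ≡ 103
256^7 ≡ 1
The order of 256 is 7, so the subgroup it generates has 7 elements.
[(Z/493Z)^× : ⟨256⟩] = 448/7 = 64.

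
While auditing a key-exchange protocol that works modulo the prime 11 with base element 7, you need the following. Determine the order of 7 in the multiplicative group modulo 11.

10

ord(7) | φ(11) = 11 − 1 = 10 = 2 · 5.
Divisors of 10: 1, 2, 5, 10.
Test each divisor d:
7^1 ≡ 7 (mod 11)
7^2 ≡ 5 (mod 11)
7^5 ≡ 10 (mod 11)
7^10 ≡ 1 (mod 11) ✓
The smallest such exponent is 10, so the order of 7 is 10.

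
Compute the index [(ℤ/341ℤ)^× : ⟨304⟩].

By Lagrange's theorem, ord_341(304) divides φ(341) = φ(11·31) = (11−1)·(31−1) = 10·30 = 300 = 2^2 · 3 · 5^2.
Divisors of 300: 1, 2, 3, 4, 5, 6, 10, 12, 15, 20, 25, 30, 50, 60, 75, 100, 150, 300.
Compute 304^d (mod 341) for the divisors d until we hit 1:
304^1 ≡ 304 (mod 341)
304^2 ≡ 5 (mod 341)
304^3 ≡ 156 (mod 341)
304^4 ≡ 25 (mod 341)
304^5 ≡ 98 (mod 341)
304^6 ≡ 125 (mod 341)
304^10 ≡ 56 (mod 341)
304^12 ≡ 280 (mod 341)
304^15 ≡ 32 (mod 341)
304^20 ≡ 67 (mod 341)
304^25 ≡ 87 (mod 341)
304^30 ≡ 1 (mod 341) ✓
Thus |⟨304⟩| = ord(304) = 30.
The index is φ(341) / ord(304) = 300 / 30 = 10.

10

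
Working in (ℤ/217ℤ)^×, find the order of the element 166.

30

ord(166) | φ(217) = φ(7·31) = (7−1)·(31−1) = 6·30 = 180 = 2^2 · 3^2 · 5.
Divisors of 180: 1, 2, 3, 4, 5, 6, 9, 10, 12, 15, 18, 20, 30, 36, 45, 60, 90, 180.
Evaluate successive powers at the divisors of 180:
166^1 ≡ 166 (mod 217)
166^2 ≡ 214 (mod 217)
166^3 ≡ 153 (mod 217)
166^4 ≡ 9 (mod 217)
166^5 ≡ 192 (mod 217)
166^6 ≡ 190 (mod 217)
166^9 ≡ 209 (mod 217)
166^10 ≡ 191 (mod 217)
166^12 ≡ 78 (mod 217)
166^15 ≡ 216 (mod 217)
166^18 ≡ 64 (mod 217)
166^20 ≡ 25 (mod 217)
166^30 ≡ 1 (mod 217) ✓
Hence ord(166) = 30.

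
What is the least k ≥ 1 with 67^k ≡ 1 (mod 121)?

11

By Lagrange's theorem, ord_121(67) divides φ(121) = φ(11^2) = 11·(11−1) = 110 = 2 · 5 · 11.
Divisors of 110: 1, 2, 5, 10, 11, 22, 55, 110.
Test each divisor d:
67^1 ≡ 67 (mod 121)
67^2 ≡ 12 (mod 121)
67^5 ≡ 89 (mod 121)
67^10 ≡ 56 (mod 121)
67^11 ≡ 1 (mod 121) ✓
So ord_121(67) = 11.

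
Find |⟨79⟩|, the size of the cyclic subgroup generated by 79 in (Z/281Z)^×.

The order of 79 must divide φ(281) = 281 − 1 = 280 = 2^3 · 5 · 7.
Divisors of 280: 1, 2, 4, 5, 7, 8, 10, 14, 20, 28, 35, 40, 56, 70, 140, 280.
Test each divisor d:
79^1 ≡ 79 (mod 281)
79^2 ≡ 59 (mod 281)
79^4 ≡ 109 (mod 281)
79^5 ≡ 181 (mod 281)
79^7 ≡ 1 (mod 281) ✓
Therefore the multiplicative order of 79 modulo 281 is 7.

7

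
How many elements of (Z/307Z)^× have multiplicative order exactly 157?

φ(307) = 307 − 1 = 306 = 2 · 3^2 · 17.
(Z/307Z)^× is cyclic (|G| = 306); a cyclic group of order m has exactly φ(d) elements of each order d | m, and none otherwise.
157 does not divide 306, so no element of (Z/307Z)^× has order 157.

0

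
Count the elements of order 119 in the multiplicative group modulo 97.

0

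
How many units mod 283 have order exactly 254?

0

φ(283) = 283 − 1 = 282 = 2 · 3 · 47.
In a cyclic group of order 282, there are φ(d) elements of order d for each divisor d of 282, and zero for non-divisors.
Since 254 ∤ 282, the count is 0.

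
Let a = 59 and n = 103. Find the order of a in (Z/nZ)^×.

By Lagrange's theorem, ord_103(59) divides φ(103) = 103 − 1 = 102 = 2 · 3 · 17.
Divisors of 102: 1, 2, 3, 6, 17, 34, 51, 102.
Test each divisor d:
59^1 ≡ 59
59^2 ≡ 82
59^3 ≡ 100
59^6 ≡ 9
59^17 ≡ 56
59^34 ≡ 46
59^51 ≡ 1
Hence ord(59) = 51.

51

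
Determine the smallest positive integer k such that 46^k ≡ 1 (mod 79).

13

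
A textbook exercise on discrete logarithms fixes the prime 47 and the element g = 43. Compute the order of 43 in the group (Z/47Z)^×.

46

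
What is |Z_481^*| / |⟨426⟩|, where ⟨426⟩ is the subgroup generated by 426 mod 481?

12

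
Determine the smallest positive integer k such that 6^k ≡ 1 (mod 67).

33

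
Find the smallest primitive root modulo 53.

φ(53) = 53 − 1 = 52 = 2^2 · 13.
g is a primitive root iff g^(52/q) ≢ 1 (mod 53) for each prime q ∈ {2, 13}.
g = 2: 2^26 ≡ 52; 2^4 ≡ 16 — none is 1, so 2 is a primitive root.
The smallest primitive root modulo 53 is 2.

2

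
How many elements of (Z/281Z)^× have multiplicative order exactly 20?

8

φ(281) = 281 − 1 = 280 = 2^3 · 5 · 7.
In a cyclic group of order 280, there are φ(d) elements of order d for each divisor d of 280, and zero for non-divisors.
20 = 2^2 · 5 divides 280, and φ(20) = 8.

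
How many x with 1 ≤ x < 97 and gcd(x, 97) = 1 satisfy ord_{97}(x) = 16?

8

φ(97) = 97 − 1 = 96 = 2^5 · 3.
(Z/97Z)^× is cyclic (|G| = 96); a cyclic group of order m has exactly φ(d) elements of each order d | m, and none otherwise.
16 = 2^4 divides 96, and φ(16) = 8.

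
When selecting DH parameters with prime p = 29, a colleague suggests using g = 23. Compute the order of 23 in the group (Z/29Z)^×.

7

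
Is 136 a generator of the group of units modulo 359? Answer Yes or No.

φ(359) = 359 − 1 = 358 = 2 · 179.
Test 136^(358/q) mod 359 for each prime factor q of 358:
136^179 ≡ 1 (mod 359)  [q = 2: ≡ 1 ✗]
136^2 ≡ 187 (mod 359)  [q = 179: ≢ 1 ✓]
Since 136^179 ≡ 1, the order of 136 divides 179 < 358, so 136 is not a primitive root.

No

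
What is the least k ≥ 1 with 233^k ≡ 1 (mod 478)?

34

Since 233 ∈ (Z/478Z)^×, its order divides φ(478) = φ(2)·φ(239) = 1·238 = 238 = 2 · 7 · 17.
Divisors of 238: 1, 2, 7, 14, 17, 34, 119, 238.
Evaluate successive powers at the divisors of 238:
233^1 ≡ 233 (mod 478)
233^2 ≡ 275 (mod 478)
233^7 ≡ 411 (mod 478)
233^14 ≡ 187 (mod 478)
233^17 ≡ 477 (mod 478)
233^34 ≡ 1 (mod 478) ✓
The smallest such exponent is 34, so the order of 233 is 34.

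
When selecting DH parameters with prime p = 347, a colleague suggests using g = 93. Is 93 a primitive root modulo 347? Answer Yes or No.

No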